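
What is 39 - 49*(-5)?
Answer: 284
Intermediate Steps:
39 - 49*(-5) = 39 + 245 = 284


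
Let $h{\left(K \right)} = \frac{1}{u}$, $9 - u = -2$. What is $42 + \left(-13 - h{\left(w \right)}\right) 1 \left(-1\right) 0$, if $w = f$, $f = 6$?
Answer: $42$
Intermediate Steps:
$u = 11$ ($u = 9 - -2 = 9 + 2 = 11$)
$w = 6$
$h{\left(K \right)} = \frac{1}{11}$
$42 + \left(-13 - h{\left(w \right)}\right) 1 \left(-1\right) 0 = 42 + \left(-13 - \frac{1}{11}\right) 1 \left(-1\right) 0 = 42 + \left(-13 - \frac{1}{11}\right) \left(\left(-1\right) 0\right) = 42 - 0 = 42 + 0 = 42$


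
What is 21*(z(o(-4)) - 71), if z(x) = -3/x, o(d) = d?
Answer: -5901/4 ≈ -1475.3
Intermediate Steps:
21*(z(o(-4)) - 71) = 21*(-3/(-4) - 71) = 21*(-3*(-¼) - 71) = 21*(¾ - 71) = 21*(-281/4) = -5901/4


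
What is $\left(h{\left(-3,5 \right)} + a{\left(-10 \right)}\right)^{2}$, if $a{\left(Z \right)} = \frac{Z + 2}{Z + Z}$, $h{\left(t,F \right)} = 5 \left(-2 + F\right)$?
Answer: $\frac{5929}{25} \approx 237.16$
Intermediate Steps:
$h{\left(t,F \right)} = -10 + 5 F$
$a{\left(Z \right)} = \frac{2 + Z}{2 Z}$
$\left(h{\left(-3,5 \right)} + a{\left(-10 \right)}\right)^{2} = \left(\left(-10 + 5 \cdot 5\right) + \frac{2 - 10}{2 \left(-10\right)}\right)^{2} = \left(\left(-10 + 25\right) + \frac{1}{2} \left(- \frac{1}{10}\right) \left(-8\right)\right)^{2} = \left(15 + \frac{2}{5}\right)^{2} = \left(\frac{77}{5}\right)^{2} = \frac{5929}{25}$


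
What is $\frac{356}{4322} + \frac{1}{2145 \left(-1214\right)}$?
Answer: $\frac{463515179}{5627308830} \approx 0.082369$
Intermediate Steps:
$\frac{356}{4322} + \frac{1}{2145 \left(-1214\right)} = 356 \cdot \frac{1}{4322} + \frac{1}{2145} \left(- \frac{1}{1214}\right) = \frac{178}{2161} - \frac{1}{2604030} = \frac{463515179}{5627308830}$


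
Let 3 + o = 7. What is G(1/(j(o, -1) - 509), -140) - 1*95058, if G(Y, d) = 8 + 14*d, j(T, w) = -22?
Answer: -97010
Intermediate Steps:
o = 4 (o = -3 + 7 = 4)
G(1/(j(o, -1) - 509), -140) - 1*95058 = (8 + 14*(-140)) - 1*95058 = (8 - 1960) - 95058 = -1952 - 95058 = -97010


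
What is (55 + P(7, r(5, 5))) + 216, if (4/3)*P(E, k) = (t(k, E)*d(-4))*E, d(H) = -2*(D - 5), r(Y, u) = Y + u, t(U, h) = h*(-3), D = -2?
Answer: -2545/2 ≈ -1272.5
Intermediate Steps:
t(U, h) = -3*h
d(H) = 14 (d(H) = -2*(-2 - 5) = -2*(-7) = 14)
P(E, k) = -63*E**2/2 (P(E, k) = 3*((-3*E*14)*E)/4 = 3*((-42*E)*E)/4 = 3*(-42*E**2)/4 = -63*E**2/2)
(55 + P(7, r(5, 5))) + 216 = (55 - 63/2*7**2) + 216 = (55 - 63/2*49) + 216 = (55 - 3087/2) + 216 = -2977/2 + 216 = -2545/2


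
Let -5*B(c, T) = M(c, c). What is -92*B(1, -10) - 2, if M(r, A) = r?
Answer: 82/5 ≈ 16.400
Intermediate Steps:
B(c, T) = -c/5
-92*B(1, -10) - 2 = -(-92)/5 - 2 = -92*(-⅕) - 2 = 92/5 - 2 = 82/5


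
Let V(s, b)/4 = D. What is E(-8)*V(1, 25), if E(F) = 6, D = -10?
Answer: -240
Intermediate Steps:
V(s, b) = -40 (V(s, b) = 4*(-10) = -40)
E(-8)*V(1, 25) = 6*(-40) = -240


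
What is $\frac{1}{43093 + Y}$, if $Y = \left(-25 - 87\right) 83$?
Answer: $\frac{1}{33797} \approx 2.9588 \cdot 10^{-5}$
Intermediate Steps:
$Y = -9296$ ($Y = \left(-112\right) 83 = -9296$)
$\frac{1}{43093 + Y} = \frac{1}{43093 - 9296} = \frac{1}{33797}$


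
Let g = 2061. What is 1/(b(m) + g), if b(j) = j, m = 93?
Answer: 1/2154 ≈ 0.00046425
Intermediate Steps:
1/(b(m) + g) = 1/(93 + 2061) = 1/2154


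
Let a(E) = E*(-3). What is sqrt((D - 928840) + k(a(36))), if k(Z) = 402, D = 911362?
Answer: 2*I*sqrt(4269) ≈ 130.68*I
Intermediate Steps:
a(E) = -3*E
sqrt((D - 928840) + k(a(36))) = sqrt((911362 - 928840) + 402) = sqrt(-17478 + 402) = sqrt(-17076) = 2*I*sqrt(4269)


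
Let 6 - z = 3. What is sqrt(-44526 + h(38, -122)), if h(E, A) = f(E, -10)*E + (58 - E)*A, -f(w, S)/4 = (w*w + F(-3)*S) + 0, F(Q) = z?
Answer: I*sqrt(261894) ≈ 511.76*I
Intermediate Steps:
z = 3 (z = 6 - 1*3 = 6 - 3 = 3)
F(Q) = 3
f(w, S) = -12*S - 4*w**2 (f(w, S) = -4*((w*w + 3*S) + 0) = -4*((w**2 + 3*S) + 0) = -4*(w**2 + 3*S) = -12*S - 4*w**2)
h(E, A) = A*(58 - E) + E*(120 - 4*E**2) (h(E, A) = (-12*(-10) - 4*E**2)*E + (58 - E)*A = (120 - 4*E**2)*E + A*(58 - E) = E*(120 - 4*E**2) + A*(58 - E) = A*(58 - E) + E*(120 - 4*E**2))
sqrt(-44526 + h(38, -122)) = sqrt(-44526 + (58*(-122) - 1*(-122)*38 - 4*38*(-30 + 38**2))) = sqrt(-44526 + (-7076 + 4636 - 4*38*(-30 + 1444))) = sqrt(-44526 + (-7076 + 4636 - 4*38*1414)) = sqrt(-44526 + (-7076 + 4636 - 214928)) = sqrt(-44526 - 217368) = sqrt(-261894) = I*sqrt(261894)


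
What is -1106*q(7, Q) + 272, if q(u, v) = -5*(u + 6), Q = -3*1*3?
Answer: 72162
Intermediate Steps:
Q = -9 (Q = -3*3 = -9)
q(u, v) = -30 - 5*u (q(u, v) = -5*(6 + u) = -30 - 5*u)
-1106*q(7, Q) + 272 = -1106*(-30 - 5*7) + 272 = -1106*(-30 - 35) + 272 = -1106*(-65) + 272 = 71890 + 272 = 72162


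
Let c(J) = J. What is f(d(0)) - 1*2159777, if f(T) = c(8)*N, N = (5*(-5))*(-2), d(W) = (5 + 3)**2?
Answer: -2159377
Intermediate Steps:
d(W) = 64 (d(W) = 8**2 = 64)
N = 50 (N = -25*(-2) = 50)
f(T) = 400 (f(T) = 8*50 = 400)
f(d(0)) - 1*2159777 = 400 - 1*2159777 = 400 - 2159777 = -2159377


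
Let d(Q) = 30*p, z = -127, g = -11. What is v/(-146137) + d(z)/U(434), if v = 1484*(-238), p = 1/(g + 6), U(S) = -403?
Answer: 143213198/58893211 ≈ 2.4317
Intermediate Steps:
p = -⅕ (p = 1/(-11 + 6) = 1/(-5) = -⅕ ≈ -0.20000)
v = -353192
d(Q) = -6 (d(Q) = 30*(-⅕) = -6)
v/(-146137) + d(z)/U(434) = -353192/(-146137) - 6/(-403) = -353192*(-1/146137) - 6*(-1/403) = 353192/146137 + 6/403 = 143213198/58893211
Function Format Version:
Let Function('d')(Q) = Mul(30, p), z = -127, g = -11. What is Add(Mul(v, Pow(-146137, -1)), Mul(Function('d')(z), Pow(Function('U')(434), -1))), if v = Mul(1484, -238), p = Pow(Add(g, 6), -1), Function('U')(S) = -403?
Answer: Rational(143213198, 58893211) ≈ 2.4317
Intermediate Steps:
p = Rational(-1, 5) (p = Pow(Add(-11, 6), -1) = Pow(-5, -1) = Rational(-1, 5) ≈ -0.20000)
v = -353192
Function('d')(Q) = -6 (Function('d')(Q) = Mul(30, Rational(-1, 5)) = -6)
Add(Mul(v, Pow(-146137, -1)), Mul(Function('d')(z), Pow(Function('U')(434), -1))) = Add(Mul(-353192, Pow(-146137, -1)), Mul(-6, Pow(-403, -1))) = Add(Mul(-353192, Rational(-1, 146137)), Mul(-6, Rational(-1, 403))) = Add(Rational(353192, 146137), Rational(6, 403)) = Rational(143213198, 58893211)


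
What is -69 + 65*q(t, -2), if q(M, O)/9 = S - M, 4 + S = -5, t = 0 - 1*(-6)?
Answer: -8844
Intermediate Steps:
t = 6 (t = 0 + 6 = 6)
S = -9 (S = -4 - 5 = -9)
q(M, O) = -81 - 9*M (q(M, O) = 9*(-9 - M) = -81 - 9*M)
-69 + 65*q(t, -2) = -69 + 65*(-81 - 9*6) = -69 + 65*(-81 - 54) = -69 + 65*(-135) = -69 - 8775 = -8844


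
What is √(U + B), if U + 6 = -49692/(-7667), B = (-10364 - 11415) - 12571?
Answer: 8*I*√18768255/187 ≈ 185.34*I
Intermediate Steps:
B = -34350 (B = -21779 - 12571 = -34350)
U = 90/187 (U = -6 - 49692/(-7667) = -6 - 49692*(-1/7667) = -6 + 1212/187 = 90/187 ≈ 0.48128)
√(U + B) = √(90/187 - 34350) = √(-6423360/187) = 8*I*√18768255/187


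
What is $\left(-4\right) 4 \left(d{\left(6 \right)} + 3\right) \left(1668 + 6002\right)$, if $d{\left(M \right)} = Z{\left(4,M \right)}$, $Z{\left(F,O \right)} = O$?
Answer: $-1104480$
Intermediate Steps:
$d{\left(M \right)} = M$
$\left(-4\right) 4 \left(d{\left(6 \right)} + 3\right) \left(1668 + 6002\right) = \left(-4\right) 4 \left(6 + 3\right) \left(1668 + 6002\right) = \left(-16\right) 9 \cdot 7670 = \left(-144\right) 7670 = -1104480$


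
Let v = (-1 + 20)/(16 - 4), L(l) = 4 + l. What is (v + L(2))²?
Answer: 8281/144 ≈ 57.507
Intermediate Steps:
v = 19/12 ≈ 1.5833
(v + L(2))² = (19/12 + (4 + 2))² = (19/12 + 6)² = (91/12)² = 8281/144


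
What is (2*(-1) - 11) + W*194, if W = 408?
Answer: 79139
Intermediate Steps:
(2*(-1) - 11) + W*194 = (2*(-1) - 11) + 408*194 = (-2 - 11) + 79152 = -13 + 79152 = 79139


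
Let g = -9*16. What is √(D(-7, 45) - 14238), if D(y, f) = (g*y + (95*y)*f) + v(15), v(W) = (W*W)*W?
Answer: 6*I*√1105 ≈ 199.45*I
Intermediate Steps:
v(W) = W³ (v(W) = W²*W = W³)
g = -144
D(y, f) = 3375 - 144*y + 95*f*y (D(y, f) = (-144*y + (95*y)*f) + 15³ = (-144*y + 95*f*y) + 3375 = 3375 - 144*y + 95*f*y)
√(D(-7, 45) - 14238) = √((3375 - 144*(-7) + 95*45*(-7)) - 14238) = √((3375 + 1008 - 29925) - 14238) = √(-25542 - 14238) = √(-39780) = 6*I*√1105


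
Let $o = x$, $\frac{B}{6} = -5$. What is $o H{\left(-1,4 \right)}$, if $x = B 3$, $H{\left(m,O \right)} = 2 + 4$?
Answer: $-540$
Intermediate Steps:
$B = -30$ ($B = 6 \left(-5\right) = -30$)
$H{\left(m,O \right)} = 6$
$x = -90$ ($x = \left(-30\right) 3 = -90$)
$o = -90$
$o H{\left(-1,4 \right)} = \left(-90\right) 6 = -540$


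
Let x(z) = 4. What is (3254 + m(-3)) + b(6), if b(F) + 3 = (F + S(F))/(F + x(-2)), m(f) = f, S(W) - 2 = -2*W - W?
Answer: 3247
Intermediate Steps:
S(W) = 2 - 3*W (S(W) = 2 + (-2*W - W) = 2 - 3*W)
b(F) = -3 + (2 - 2*F)/(4 + F) (b(F) = -3 + (F + (2 - 3*F))/(F + 4) = -3 + (2 - 2*F)/(4 + F))
(3254 + m(-3)) + b(6) = (3254 - 3) + 5*(-2 - 1*6)/(4 + 6) = 3251 + 5*(-2 - 6)/10 = 3251 + 5*(⅒)*(-8) = 3251 - 4 = 3247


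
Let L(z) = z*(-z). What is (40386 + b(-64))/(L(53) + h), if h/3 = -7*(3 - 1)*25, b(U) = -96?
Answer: -2370/227 ≈ -10.441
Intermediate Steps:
L(z) = -z**2
h = -1050 (h = 3*(-7*(3 - 1)*25) = 3*(-7*2*25) = 3*(-14*25) = 3*(-350) = -1050)
(40386 + b(-64))/(L(53) + h) = (40386 - 96)/(-1*53**2 - 1050) = 40290/(-1*2809 - 1050) = 40290/(-2809 - 1050) = 40290/(-3859) = 40290*(-1/3859) = -2370/227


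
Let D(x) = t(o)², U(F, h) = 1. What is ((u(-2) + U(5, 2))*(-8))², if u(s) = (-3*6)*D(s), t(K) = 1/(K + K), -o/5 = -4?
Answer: 625681/10000 ≈ 62.568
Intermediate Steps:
o = 20 (o = -5*(-4) = 20)
t(K) = 1/(2*K)
D(x) = 1/1600 (D(x) = ((½)/20)² = ((½)*(1/20))² = (1/40)² = 1/1600)
u(s) = -9/800 (u(s) = -3*6*(1/1600) = -18*1/1600 = -9/800)
((u(-2) + U(5, 2))*(-8))² = ((-9/800 + 1)*(-8))² = ((791/800)*(-8))² = (-791/100)² = 625681/10000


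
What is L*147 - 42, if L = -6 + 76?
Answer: 10248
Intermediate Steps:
L = 70
L*147 - 42 = 70*147 - 42 = 10290 - 42 = 10248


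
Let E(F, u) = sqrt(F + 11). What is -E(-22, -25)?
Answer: -I*sqrt(11) ≈ -3.3166*I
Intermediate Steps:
E(F, u) = sqrt(11 + F)
-E(-22, -25) = -sqrt(11 - 22) = -sqrt(-11) = -I*sqrt(11)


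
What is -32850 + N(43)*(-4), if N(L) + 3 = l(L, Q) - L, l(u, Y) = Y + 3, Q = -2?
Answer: -32670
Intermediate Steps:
l(u, Y) = 3 + Y
N(L) = -2 - L (N(L) = -3 + ((3 - 2) - L) = -3 + (1 - L) = -2 - L)
-32850 + N(43)*(-4) = -32850 + (-2 - 1*43)*(-4) = -32850 + (-2 - 43)*(-4) = -32850 - 45*(-4) = -32850 + 180 = -32670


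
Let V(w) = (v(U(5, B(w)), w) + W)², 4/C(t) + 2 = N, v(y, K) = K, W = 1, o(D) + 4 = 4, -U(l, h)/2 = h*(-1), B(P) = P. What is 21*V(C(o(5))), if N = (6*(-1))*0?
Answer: 21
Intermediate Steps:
U(l, h) = 2*h (U(l, h) = -2*h*(-1) = -(-2)*h = 2*h)
o(D) = 0 (o(D) = -4 + 4 = 0)
N = 0 (N = -6*0 = 0)
C(t) = -2 (C(t) = 4/(-2 + 0) = 4/(-2) = 4*(-½) = -2)
V(w) = (1 + w)² (V(w) = (w + 1)² = (1 + w)²)
21*V(C(o(5))) = 21*(1 - 2)² = 21*(-1)² = 21*1 = 21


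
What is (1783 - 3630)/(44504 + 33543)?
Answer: -1847/78047 ≈ -0.023665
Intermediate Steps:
(1783 - 3630)/(44504 + 33543) = -1847/78047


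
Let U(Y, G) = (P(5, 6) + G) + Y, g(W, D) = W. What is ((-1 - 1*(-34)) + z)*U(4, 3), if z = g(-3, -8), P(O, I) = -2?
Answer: 150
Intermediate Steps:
z = -3
U(Y, G) = -2 + G + Y (U(Y, G) = (-2 + G) + Y = -2 + G + Y)
((-1 - 1*(-34)) + z)*U(4, 3) = ((-1 - 1*(-34)) - 3)*(-2 + 3 + 4) = ((-1 + 34) - 3)*5 = (33 - 3)*5 = 30*5 = 150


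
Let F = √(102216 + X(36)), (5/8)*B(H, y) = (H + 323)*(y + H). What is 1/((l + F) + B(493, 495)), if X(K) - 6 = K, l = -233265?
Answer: 8805565/9304556144157 - 25*√11362/9304556144157 ≈ 9.4608e-7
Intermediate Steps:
X(K) = 6 + K
B(H, y) = 8*(323 + H)*(H + y)/5 (B(H, y) = 8*((H + 323)*(y + H))/5 = 8*((323 + H)*(H + y))/5 = 8*(323 + H)*(H + y)/5)
F = 3*√11362 (F = √(102216 + (6 + 36)) = √(102216 + 42) = √102258 = 3*√11362 ≈ 319.78)
1/((l + F) + B(493, 495)) = 1/((-233265 + 3*√11362) + ((8/5)*493² + (2584/5)*493 + (2584/5)*495 + (8/5)*493*495)) = 1/((-233265 + 3*√11362) + ((8/5)*243049 + 1273912/5 + 255816 + 390456)) = 1/((-233265 + 3*√11362) + (1944392/5 + 1273912/5 + 255816 + 390456)) = 1/((-233265 + 3*√11362) + 6449664/5) = 1/(5283339/5 + 3*√11362)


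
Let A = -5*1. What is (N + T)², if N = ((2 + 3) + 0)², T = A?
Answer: 400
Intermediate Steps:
A = -5
T = -5
N = 25 (N = (5 + 0)² = 5² = 25)
(N + T)² = (25 - 5)² = 20² = 400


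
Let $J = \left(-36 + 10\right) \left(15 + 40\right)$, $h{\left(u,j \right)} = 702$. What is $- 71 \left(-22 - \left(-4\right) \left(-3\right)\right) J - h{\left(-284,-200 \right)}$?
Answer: $-3452722$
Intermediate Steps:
$J = -1430$ ($J = \left(-26\right) 55 = -1430$)
$- 71 \left(-22 - \left(-4\right) \left(-3\right)\right) J - h{\left(-284,-200 \right)} = - 71 \left(-22 - \left(-4\right) \left(-3\right)\right) \left(-1430\right) - 702 = - 71 \left(-22 - 12\right) \left(-1430\right) - 702 = \left(-71\right) \left(-34\right) \left(-1430\right) - 702 = 2414 \left(-1430\right) - 702 = -3452020 - 702 = -3452722$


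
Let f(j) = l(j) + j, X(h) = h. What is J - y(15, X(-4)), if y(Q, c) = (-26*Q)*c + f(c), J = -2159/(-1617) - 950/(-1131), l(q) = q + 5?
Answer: -947835220/609609 ≈ -1554.8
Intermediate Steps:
l(q) = 5 + q
J = 1325993/609609 (J = -2159*(-1/1617) - 950*(-1/1131) = 2159/1617 + 950/1131 = 1325993/609609 ≈ 2.1752)
f(j) = 5 + 2*j (f(j) = (5 + j) + j = 5 + 2*j)
y(Q, c) = 5 + 2*c - 26*Q*c (y(Q, c) = (-26*Q)*c + (5 + 2*c) = -26*Q*c + (5 + 2*c) = 5 + 2*c - 26*Q*c)
J - y(15, X(-4)) = 1325993/609609 - (5 + 2*(-4) - 26*15*(-4)) = 1325993/609609 - (5 - 8 + 1560) = 1325993/609609 - 1*1557 = 1325993/609609 - 1557 = -947835220/609609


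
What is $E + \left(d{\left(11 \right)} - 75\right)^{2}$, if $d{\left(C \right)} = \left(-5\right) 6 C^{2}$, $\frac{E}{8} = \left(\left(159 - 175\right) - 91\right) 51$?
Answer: $13683369$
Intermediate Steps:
$E = -43656$ ($E = 8 \left(\left(159 - 175\right) - 91\right) 51 = 8 \left(-16 - 91\right) 51 = 8 \left(\left(-107\right) 51\right) = 8 \left(-5457\right) = -43656$)
$d{\left(C \right)} = - 30 C^{2}$
$E + \left(d{\left(11 \right)} - 75\right)^{2} = -43656 + \left(- 30 \cdot 11^{2} - 75\right)^{2} = -43656 + \left(\left(-30\right) 121 - 75\right)^{2} = -43656 + \left(-3630 - 75\right)^{2} = -43656 + \left(-3705\right)^{2} = -43656 + 13727025 = 13683369$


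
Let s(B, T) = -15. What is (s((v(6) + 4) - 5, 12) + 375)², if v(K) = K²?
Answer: 129600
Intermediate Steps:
(s((v(6) + 4) - 5, 12) + 375)² = (-15 + 375)² = 360² = 129600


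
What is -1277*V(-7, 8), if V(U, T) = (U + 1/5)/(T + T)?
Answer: 21709/40 ≈ 542.72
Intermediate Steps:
V(U, T) = (⅕ + U)/(2*T) (V(U, T) = (U + ⅕)/((2*T)) = (⅕ + U)*(1/(2*T)) = (⅕ + U)/(2*T))
-1277*V(-7, 8) = -1277*(1 + 5*(-7))/(10*8) = -1277*(1 - 35)/(10*8) = -1277*(-34)/(10*8) = -1277*(-17/40) = 21709/40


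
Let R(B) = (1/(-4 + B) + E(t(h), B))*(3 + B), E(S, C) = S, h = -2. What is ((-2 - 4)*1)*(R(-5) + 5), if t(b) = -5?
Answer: -274/3 ≈ -91.333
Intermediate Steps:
R(B) = (-5 + 1/(-4 + B))*(3 + B) (R(B) = (1/(-4 + B) - 5)*(3 + B) = (-5 + 1/(-4 + B))*(3 + B))
((-2 - 4)*1)*(R(-5) + 5) = ((-2 - 4)*1)*((63 - 5*(-5)**2 + 6*(-5))/(-4 - 5) + 5) = (-6*1)*((63 - 5*25 - 30)/(-9) + 5) = -6*(-(63 - 125 - 30)/9 + 5) = -6*(-1/9*(-92) + 5) = -6*(92/9 + 5) = -6*137/9 = -274/3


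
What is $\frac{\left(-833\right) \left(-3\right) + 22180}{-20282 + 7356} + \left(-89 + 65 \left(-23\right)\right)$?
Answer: $- \frac{891281}{562} \approx -1585.9$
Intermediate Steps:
$\frac{\left(-833\right) \left(-3\right) + 22180}{-20282 + 7356} + \left(-89 + 65 \left(-23\right)\right) = \frac{2499 + 22180}{-12926} - 1584 = 24679 \left(- \frac{1}{12926}\right) - 1584 = - \frac{1073}{562} - 1584 = - \frac{891281}{562}$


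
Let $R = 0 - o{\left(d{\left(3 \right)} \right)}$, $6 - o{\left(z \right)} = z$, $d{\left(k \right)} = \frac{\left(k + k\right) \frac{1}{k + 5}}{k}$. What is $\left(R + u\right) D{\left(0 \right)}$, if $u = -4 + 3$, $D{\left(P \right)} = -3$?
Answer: $\frac{81}{4} \approx 20.25$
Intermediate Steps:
$d{\left(k \right)} = \frac{2}{5 + k}$ ($d{\left(k \right)} = \frac{2 k \frac{1}{5 + k}}{k} = \frac{2}{5 + k}$)
$u = -1$
$o{\left(z \right)} = 6 - z$
$R = - \frac{23}{4}$ ($R = 0 - \left(6 - \frac{2}{5 + 3}\right) = 0 - \left(6 - \frac{2}{8}\right) = 0 - \left(6 - 2 \cdot \frac{1}{8}\right) = 0 - \left(6 - \frac{1}{4}\right) = 0 - \frac{23}{4} = - \frac{23}{4} \approx -5.75$)
$\left(R + u\right) D{\left(0 \right)} = \left(- \frac{23}{4} - 1\right) \left(-3\right) = \left(- \frac{27}{4}\right) \left(-3\right) = \frac{81}{4}$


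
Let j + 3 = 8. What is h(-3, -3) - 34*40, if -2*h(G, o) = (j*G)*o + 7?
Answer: -1386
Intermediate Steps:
j = 5 (j = -3 + 8 = 5)
h(G, o) = -7/2 - 5*G*o/2 (h(G, o) = -((5*G)*o + 7)/2 = -(5*G*o + 7)/2 = -(7 + 5*G*o)/2 = -7/2 - 5*G*o/2)
h(-3, -3) - 34*40 = (-7/2 - 5/2*(-3)*(-3)) - 34*40 = (-7/2 - 45/2) - 1360 = -26 - 1360 = -1386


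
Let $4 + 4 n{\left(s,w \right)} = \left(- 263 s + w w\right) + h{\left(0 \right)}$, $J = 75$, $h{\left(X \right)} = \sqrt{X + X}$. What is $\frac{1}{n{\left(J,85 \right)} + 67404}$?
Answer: $\frac{1}{64278} \approx 1.5557 \cdot 10^{-5}$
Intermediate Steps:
$h{\left(X \right)} = \sqrt{2} \sqrt{X}$ ($h{\left(X \right)} = \sqrt{2 X} = \sqrt{2} \sqrt{X}$)
$n{\left(s,w \right)} = -1 - \frac{263 s}{4} + \frac{w^{2}}{4}$ ($n{\left(s,w \right)} = -1 + \frac{\left(- 263 s + w w\right) + \sqrt{2} \sqrt{0}}{4} = -1 + \frac{\left(- 263 s + w^{2}\right) + \sqrt{2} \cdot 0}{4} = -1 + \frac{\left(w^{2} - 263 s\right) + 0}{4} = -1 + \frac{w^{2} - 263 s}{4} = -1 - \left(- \frac{w^{2}}{4} + \frac{263 s}{4}\right) = -1 - \frac{263 s}{4} + \frac{w^{2}}{4}$)
$\frac{1}{n{\left(J,85 \right)} + 67404} = \frac{1}{\left(-1 - \frac{19725}{4} + \frac{85^{2}}{4}\right) + 67404} = \frac{1}{\left(-1 - \frac{19725}{4} + \frac{1}{4} \cdot 7225\right) + 67404} = \frac{1}{\left(-1 - \frac{19725}{4} + \frac{7225}{4}\right) + 67404} = \frac{1}{-3126 + 67404} = \frac{1}{64278}$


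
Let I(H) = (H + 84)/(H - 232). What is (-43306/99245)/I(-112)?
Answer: -3724316/694715 ≈ -5.3609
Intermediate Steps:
I(H) = (84 + H)/(-232 + H)
(-43306/99245)/I(-112) = (-43306/99245)/(((84 - 112)/(-232 - 112))) = (-43306*1/99245)/((-28/(-344))) = -43306/(99245*((-1/344*(-28)))) = -43306/(99245*7/86) = -43306/99245*86/7 = -3724316/694715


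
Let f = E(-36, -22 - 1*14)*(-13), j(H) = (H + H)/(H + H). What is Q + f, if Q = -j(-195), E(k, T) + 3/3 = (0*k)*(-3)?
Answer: 12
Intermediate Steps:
E(k, T) = -1 (E(k, T) = -1 + (0*k)*(-3) = -1 + 0*(-3) = -1 + 0 = -1)
j(H) = 1 (j(H) = (2*H)/((2*H)) = (2*H)*(1/(2*H)) = 1)
f = 13 (f = -1*(-13) = 13)
Q = -1 (Q = -1*1 = -1)
Q + f = -1 + 13 = 12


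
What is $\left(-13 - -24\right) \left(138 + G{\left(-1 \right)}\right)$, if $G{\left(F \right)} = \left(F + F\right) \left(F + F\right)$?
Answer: $1562$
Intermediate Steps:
$G{\left(F \right)} = 4 F^{2}$ ($G{\left(F \right)} = 2 F 2 F = 4 F^{2}$)
$\left(-13 - -24\right) \left(138 + G{\left(-1 \right)}\right) = \left(-13 - -24\right) \left(138 + 4 \left(-1\right)^{2}\right) = \left(-13 + 24\right) \left(138 + 4 \cdot 1\right) = 11 \left(138 + 4\right) = 11 \cdot 142 = 1562$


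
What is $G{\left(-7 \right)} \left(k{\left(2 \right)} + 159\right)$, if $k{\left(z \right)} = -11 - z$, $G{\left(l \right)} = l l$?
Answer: $7154$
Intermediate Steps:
$G{\left(l \right)} = l^{2}$
$G{\left(-7 \right)} \left(k{\left(2 \right)} + 159\right) = \left(-7\right)^{2} \left(\left(-11 - 2\right) + 159\right) = 49 \left(\left(-11 - 2\right) + 159\right) = 49 \left(-13 + 159\right) = 49 \cdot 146 = 7154$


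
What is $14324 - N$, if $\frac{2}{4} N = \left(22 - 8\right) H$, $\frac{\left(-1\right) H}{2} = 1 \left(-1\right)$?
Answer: $14268$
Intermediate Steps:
$H = 2$ ($H = - 2 \cdot 1 \left(-1\right) = \left(-2\right) \left(-1\right) = 2$)
$N = 56$ ($N = 2 \left(22 - 8\right) 2 = 2 \cdot 14 \cdot 2 = 2 \cdot 28 = 56$)
$14324 - N = 14324 - 56 = 14268$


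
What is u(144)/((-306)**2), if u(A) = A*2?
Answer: 8/2601 ≈ 0.0030757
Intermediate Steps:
u(A) = 2*A
u(144)/((-306)**2) = (2*144)/((-306)**2) = 288/93636 = 288*(1/93636) = 8/2601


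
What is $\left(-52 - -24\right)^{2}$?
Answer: $784$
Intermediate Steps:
$\left(-52 - -24\right)^{2} = \left(-52 + 24\right)^{2} = \left(-28\right)^{2} = 784$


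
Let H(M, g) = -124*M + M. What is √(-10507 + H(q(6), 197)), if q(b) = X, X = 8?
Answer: I*√11491 ≈ 107.2*I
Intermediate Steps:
q(b) = 8
H(M, g) = -123*M
√(-10507 + H(q(6), 197)) = √(-10507 - 123*8) = √(-10507 - 984) = √(-11491) = I*√11491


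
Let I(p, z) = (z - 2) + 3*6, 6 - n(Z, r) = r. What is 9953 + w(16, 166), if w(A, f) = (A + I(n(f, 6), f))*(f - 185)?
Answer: 6191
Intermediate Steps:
n(Z, r) = 6 - r
I(p, z) = 16 + z (I(p, z) = (-2 + z) + 18 = 16 + z)
w(A, f) = (-185 + f)*(16 + A + f) (w(A, f) = (A + (16 + f))*(f - 185) = (16 + A + f)*(-185 + f) = (-185 + f)*(16 + A + f))
9953 + w(16, 166) = 9953 + (-2960 + 166**2 - 185*16 - 169*166 + 16*166) = 9953 + (-2960 + 27556 - 2960 - 28054 + 2656) = 9953 - 3762 = 6191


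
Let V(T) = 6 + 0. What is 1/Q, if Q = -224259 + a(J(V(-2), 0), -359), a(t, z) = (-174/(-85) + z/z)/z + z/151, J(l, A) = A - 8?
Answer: -4607765/1033343765129 ≈ -4.4591e-6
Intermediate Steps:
V(T) = 6
J(l, A) = -8 + A
a(t, z) = z/151 + 259/(85*z) (a(t, z) = (-174*(-1/85) + 1)/z + z*(1/151) = (174/85 + 1)/z + z/151 = 259/(85*z) + z/151 = z/151 + 259/(85*z))
Q = -1033343765129/4607765 (Q = -224259 + ((1/151)*(-359) + (259/85)/(-359)) = -224259 + (-359/151 + (259/85)*(-1/359)) = -224259 + (-359/151 - 259/30515) = -224259 - 10993994/4607765 = -1033343765129/4607765 ≈ -2.2426e+5)
1/Q = 1/(-1033343765129/4607765) = -4607765/1033343765129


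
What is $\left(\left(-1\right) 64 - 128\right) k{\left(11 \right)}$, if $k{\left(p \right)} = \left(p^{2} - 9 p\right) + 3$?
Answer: $-4800$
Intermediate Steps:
$k{\left(p \right)} = 3 + p^{2} - 9 p$
$\left(\left(-1\right) 64 - 128\right) k{\left(11 \right)} = \left(\left(-1\right) 64 - 128\right) \left(3 + 11^{2} - 99\right) = \left(-64 - 128\right) \left(3 + 121 - 99\right) = \left(-192\right) 25 = -4800$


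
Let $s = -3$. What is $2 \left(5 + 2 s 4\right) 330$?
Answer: $-12540$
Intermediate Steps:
$2 \left(5 + 2 s 4\right) 330 = 2 \left(5 + 2 \left(-3\right) 4\right) 330 = 2 \left(5 - 24\right) 330 = 2 \left(-19\right) 330 = \left(-38\right) 330 = -12540$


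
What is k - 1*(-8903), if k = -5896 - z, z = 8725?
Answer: -5718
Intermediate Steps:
k = -14621 (k = -5896 - 1*8725 = -5896 - 8725 = -14621)
k - 1*(-8903) = -14621 - 1*(-8903) = -14621 + 8903 = -5718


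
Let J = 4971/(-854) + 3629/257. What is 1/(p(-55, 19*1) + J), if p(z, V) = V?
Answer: 219478/5991701 ≈ 0.036630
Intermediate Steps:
J = 1821619/219478 (J = 4971*(-1/854) + 3629*(1/257) = -4971/854 + 3629/257 = 1821619/219478 ≈ 8.2998)
1/(p(-55, 19*1) + J) = 1/(19*1 + 1821619/219478) = 1/(19 + 1821619/219478) = 1/(5991701/219478) = 219478/5991701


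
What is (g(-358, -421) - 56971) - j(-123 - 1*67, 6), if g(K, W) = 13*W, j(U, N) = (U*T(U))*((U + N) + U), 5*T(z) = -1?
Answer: -48232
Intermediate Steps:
T(z) = -⅕ (T(z) = (⅕)*(-1) = -⅕)
j(U, N) = -U*(N + 2*U)/5 (j(U, N) = (U*(-⅕))*((U + N) + U) = (-U/5)*((N + U) + U) = (-U/5)*(N + 2*U) = -U*(N + 2*U)/5)
(g(-358, -421) - 56971) - j(-123 - 1*67, 6) = (13*(-421) - 56971) - (-1)*(-123 - 1*67)*(6 + 2*(-123 - 1*67))/5 = (-5473 - 56971) - (-1)*(-123 - 67)*(6 + 2*(-123 - 67))/5 = -62444 - (-1)*(-190)*(6 + 2*(-190))/5 = -62444 - (-1)*(-190)*(6 - 380)/5 = -62444 - (-1)*(-190)*(-374)/5 = -62444 - 1*(-14212) = -62444 + 14212 = -48232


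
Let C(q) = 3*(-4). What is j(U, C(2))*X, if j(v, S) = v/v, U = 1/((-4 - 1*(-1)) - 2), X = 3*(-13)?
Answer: -39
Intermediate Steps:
X = -39
U = -⅕ (U = 1/((-4 + 1) - 2) = 1/(-3 - 2) = 1/(-5) = -⅕ ≈ -0.20000)
C(q) = -12
j(v, S) = 1
j(U, C(2))*X = 1*(-39) = -39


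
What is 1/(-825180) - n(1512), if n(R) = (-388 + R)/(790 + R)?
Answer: -463752311/949782180 ≈ -0.48827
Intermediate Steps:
n(R) = (-388 + R)/(790 + R)
1/(-825180) - n(1512) = 1/(-825180) - (-388 + 1512)/(790 + 1512) = -1/825180 - 1124/2302 = -1/825180 - 1*562/1151 = -1/825180 - 562/1151 = -463752311/949782180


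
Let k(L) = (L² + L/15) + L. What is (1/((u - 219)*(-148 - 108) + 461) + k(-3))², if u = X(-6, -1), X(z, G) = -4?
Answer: 2785313993476/82797185025 ≈ 33.640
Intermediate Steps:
u = -4
k(L) = L² + 16*L/15 (k(L) = (L² + L/15) + L = L² + 16*L/15)
(1/((u - 219)*(-148 - 108) + 461) + k(-3))² = (1/((-4 - 219)*(-148 - 108) + 461) + (1/15)*(-3)*(16 + 15*(-3)))² = (1/(-223*(-256) + 461) + (1/15)*(-3)*(16 - 45))² = (1/(57088 + 461) + (1/15)*(-3)*(-29))² = (1/57549 + 29/5)² = (1668926/287745)² = 2785313993476/82797185025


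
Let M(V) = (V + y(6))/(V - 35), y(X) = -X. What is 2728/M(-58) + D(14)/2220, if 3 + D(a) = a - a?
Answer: 5866903/1480 ≈ 3964.1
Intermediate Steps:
M(V) = (-6 + V)/(-35 + V) (M(V) = (V - 1*6)/(V - 35) = (V - 6)/(-35 + V) = (-6 + V)/(-35 + V))
D(a) = -3 (D(a) = -3 + (a - a) = -3 + 0 = -3)
2728/M(-58) + D(14)/2220 = 2728/(((-6 - 58)/(-35 - 58))) - 3/2220 = 2728/((-64/(-93))) - 3*1/2220 = 2728/((-1/93*(-64))) - 1/740 = 2728/(64/93) - 1/740 = 2728*(93/64) - 1/740 = 31713/8 - 1/740 = 5866903/1480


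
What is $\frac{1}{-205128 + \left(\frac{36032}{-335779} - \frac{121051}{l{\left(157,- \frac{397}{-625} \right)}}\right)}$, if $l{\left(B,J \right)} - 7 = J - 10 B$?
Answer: $- \frac{327880806362}{67232165242049007} \approx -4.8768 \cdot 10^{-6}$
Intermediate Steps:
$l{\left(B,J \right)} = 7 + J - 10 B$ ($l{\left(B,J \right)} = 7 - \left(- J + 10 B\right) = 7 + J - 10 B$)
$\frac{1}{-205128 + \left(\frac{36032}{-335779} - \frac{121051}{l{\left(157,- \frac{397}{-625} \right)}}\right)} = \frac{1}{-205128 - \left(\frac{36032}{335779} + \frac{121051}{7 - \frac{397}{-625} - 1570}\right)} = \frac{1}{-205128 - \left(\frac{36032}{335779} + \frac{121051}{7 - - \frac{397}{625} - 1570}\right)} = \frac{1}{-205128 - \left(\frac{36032}{335779} + \frac{121051}{7 + \frac{397}{625} - 1570}\right)} = \frac{1}{-205128 - \left(\frac{36032}{335779} + \frac{121051}{- \frac{976478}{625}}\right)} = \frac{1}{-205128 - - \frac{25368805375329}{327880806362}} = \frac{1}{-205128 + \left(- \frac{36032}{335779} + \frac{75656875}{976478}\right)} = \frac{1}{-205128 + \frac{25368805375329}{327880806362}} = \frac{1}{- \frac{67232165242049007}{327880806362}} = - \frac{327880806362}{67232165242049007}$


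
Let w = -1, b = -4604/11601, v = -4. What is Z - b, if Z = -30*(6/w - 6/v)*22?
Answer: 34459574/11601 ≈ 2970.4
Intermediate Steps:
b = -4604/11601 (b = -4604*1/11601 = -4604/11601 ≈ -0.39686)
Z = 2970 (Z = -30*(6/(-1) - 6/(-4))*22 = -30*(6*(-1) - 6*(-1/4))*22 = -30*(-6 + 3/2)*22 = -30*(-9/2)*22 = 135*22 = 2970)
Z - b = 2970 - 1*(-4604/11601) = 2970 + 4604/11601 = 34459574/11601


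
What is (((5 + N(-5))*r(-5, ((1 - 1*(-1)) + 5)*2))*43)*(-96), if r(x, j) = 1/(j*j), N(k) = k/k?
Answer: -6192/49 ≈ -126.37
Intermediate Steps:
N(k) = 1
r(x, j) = j⁻² (r(x, j) = 1/j² = j⁻²)
(((5 + N(-5))*r(-5, ((1 - 1*(-1)) + 5)*2))*43)*(-96) = (((5 + 1)/(((1 - 1*(-1)) + 5)*2)²)*43)*(-96) = ((6/(((1 + 1) + 5)*2)²)*43)*(-96) = ((6/((2 + 5)*2)²)*43)*(-96) = ((6/(7*2)²)*43)*(-96) = ((6/14²)*43)*(-96) = ((6*(1/196))*43)*(-96) = ((3/98)*43)*(-96) = (129/98)*(-96) = -6192/49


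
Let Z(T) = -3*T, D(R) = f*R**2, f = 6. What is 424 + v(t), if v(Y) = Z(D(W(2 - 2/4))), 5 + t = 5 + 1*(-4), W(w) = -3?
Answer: 262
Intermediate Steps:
t = -4 (t = -5 + (5 + 1*(-4)) = -5 + (5 - 4) = -5 + 1 = -4)
D(R) = 6*R**2
v(Y) = -162 (v(Y) = -18*(-3)**2 = -18*9 = -3*54 = -162)
424 + v(t) = 424 - 162 = 262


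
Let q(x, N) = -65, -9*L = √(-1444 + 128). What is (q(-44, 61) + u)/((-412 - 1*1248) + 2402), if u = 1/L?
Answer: -65/742 + 9*I*√329/488236 ≈ -0.087601 + 0.00033436*I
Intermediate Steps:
L = -2*I*√329/9 (L = -√(-1444 + 128)/9 = -2*I*√329/9 ≈ -4.0307*I)
u = 9*I*√329/658 (u = 1/(-2*I*√329/9) = 9*I*√329/658 ≈ 0.24809*I)
(q(-44, 61) + u)/((-412 - 1*1248) + 2402) = (-65 + 9*I*√329/658)/((-412 - 1*1248) + 2402) = (-65 + 9*I*√329/658)/((-412 - 1248) + 2402) = (-65 + 9*I*√329/658)/(-1660 + 2402) = (-65 + 9*I*√329/658)/742 = (-65 + 9*I*√329/658)*(1/742) = -65/742 + 9*I*√329/488236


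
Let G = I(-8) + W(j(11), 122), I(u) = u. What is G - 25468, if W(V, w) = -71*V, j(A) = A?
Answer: -26257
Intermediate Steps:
G = -789 (G = -8 - 71*11 = -8 - 781 = -789)
G - 25468 = -789 - 25468 = -26257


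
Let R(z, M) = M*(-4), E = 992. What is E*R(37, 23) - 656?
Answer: -91920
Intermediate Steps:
R(z, M) = -4*M
E*R(37, 23) - 656 = 992*(-4*23) - 656 = 992*(-92) - 656 = -91264 - 656 = -91920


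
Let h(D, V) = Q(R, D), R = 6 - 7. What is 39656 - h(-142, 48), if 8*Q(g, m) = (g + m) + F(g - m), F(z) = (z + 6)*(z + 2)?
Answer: 148185/4 ≈ 37046.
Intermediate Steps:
R = -1
F(z) = (2 + z)*(6 + z) (F(z) = (6 + z)*(2 + z) = (2 + z)*(6 + z))
Q(g, m) = 3/2 - 7*m/8 + (g - m)²/8 + 9*g/8 (Q(g, m) = ((g + m) + (12 + (g - m)² + 8*(g - m)))/8 = ((g + m) + (12 + (g - m)² + (-8*m + 8*g)))/8 = ((g + m) + (12 + (g - m)² - 8*m + 8*g))/8 = (12 + (g - m)² - 7*m + 9*g)/8 = 3/2 - 7*m/8 + (g - m)²/8 + 9*g/8)
h(D, V) = 3/8 - 7*D/8 + (-1 - D)²/8 (h(D, V) = 3/2 - 7*D/8 + (-1 - D)²/8 + (9/8)*(-1) = 3/2 - 7*D/8 + (-1 - D)²/8 - 9/8 = 3/8 - 7*D/8 + (-1 - D)²/8)
39656 - h(-142, 48) = 39656 - (½ - 5/8*(-142) + (⅛)*(-142)²) = 39656 - (½ + 355/4 + (⅛)*20164) = 39656 - (½ + 355/4 + 5041/2) = 39656 - 1*10439/4 = 39656 - 10439/4 = 148185/4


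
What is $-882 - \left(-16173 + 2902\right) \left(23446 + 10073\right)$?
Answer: $444829767$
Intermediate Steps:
$-882 - \left(-16173 + 2902\right) \left(23446 + 10073\right) = -882 - \left(-13271\right) 33519 = -882 - -444830649 = -882 + 444830649 = 444829767$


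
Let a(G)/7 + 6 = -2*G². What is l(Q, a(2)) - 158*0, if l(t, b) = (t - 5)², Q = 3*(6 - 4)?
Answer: 1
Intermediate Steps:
a(G) = -42 - 14*G² (a(G) = -42 + 7*(-2*G²) = -42 - 14*G²)
Q = 6 (Q = 3*2 = 6)
l(t, b) = (-5 + t)²
l(Q, a(2)) - 158*0 = (-5 + 6)² - 158*0 = 1² + 0 = 1 + 0 = 1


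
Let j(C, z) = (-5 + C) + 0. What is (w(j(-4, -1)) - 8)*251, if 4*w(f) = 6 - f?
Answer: -4267/4 ≈ -1066.8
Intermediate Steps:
j(C, z) = -5 + C
w(f) = 3/2 - f/4 (w(f) = (6 - f)/4 = 3/2 - f/4)
(w(j(-4, -1)) - 8)*251 = ((3/2 - (-5 - 4)/4) - 8)*251 = ((3/2 - 1/4*(-9)) - 8)*251 = ((3/2 + 9/4) - 8)*251 = (15/4 - 8)*251 = -17/4*251 = -4267/4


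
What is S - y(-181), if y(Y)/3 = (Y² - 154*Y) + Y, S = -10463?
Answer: -191825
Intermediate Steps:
y(Y) = -459*Y + 3*Y² (y(Y) = 3*((Y² - 154*Y) + Y) = 3*(Y² - 153*Y) = -459*Y + 3*Y²)
S - y(-181) = -10463 - 3*(-181)*(-153 - 181) = -10463 - 3*(-181)*(-334) = -10463 - 1*181362 = -10463 - 181362 = -191825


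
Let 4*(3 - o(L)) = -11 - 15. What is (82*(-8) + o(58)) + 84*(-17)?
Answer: -4149/2 ≈ -2074.5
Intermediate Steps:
o(L) = 19/2 (o(L) = 3 - (-11 - 15)/4 = 3 - ¼*(-26) = 3 + 13/2 = 19/2)
(82*(-8) + o(58)) + 84*(-17) = (82*(-8) + 19/2) + 84*(-17) = (-656 + 19/2) - 1428 = -1293/2 - 1428 = -4149/2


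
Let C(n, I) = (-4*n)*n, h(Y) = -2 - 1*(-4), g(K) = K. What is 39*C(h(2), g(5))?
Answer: -624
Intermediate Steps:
h(Y) = 2 (h(Y) = -2 + 4 = 2)
C(n, I) = -4*n**2
39*C(h(2), g(5)) = 39*(-4*2**2) = 39*(-4*4) = 39*(-16) = -624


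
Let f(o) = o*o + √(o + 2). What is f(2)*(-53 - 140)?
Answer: -1158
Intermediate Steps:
f(o) = o² + √(2 + o)
f(2)*(-53 - 140) = (2² + √(2 + 2))*(-53 - 140) = (4 + √4)*(-193) = (4 + 2)*(-193) = 6*(-193) = -1158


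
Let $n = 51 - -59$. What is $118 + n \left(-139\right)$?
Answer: $-15172$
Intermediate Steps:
$n = 110$ ($n = 51 + 59 = 110$)
$118 + n \left(-139\right) = 118 + 110 \left(-139\right) = 118 - 15290 = -15172$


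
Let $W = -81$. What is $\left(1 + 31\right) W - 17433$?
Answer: $-20025$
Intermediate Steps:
$\left(1 + 31\right) W - 17433 = \left(1 + 31\right) \left(-81\right) - 17433 = 32 \left(-81\right) - 17433 = -2592 - 17433 = -20025$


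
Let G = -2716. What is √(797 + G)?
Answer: I*√1919 ≈ 43.806*I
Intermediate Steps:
√(797 + G) = √(797 - 2716) = √(-1919) = I*√1919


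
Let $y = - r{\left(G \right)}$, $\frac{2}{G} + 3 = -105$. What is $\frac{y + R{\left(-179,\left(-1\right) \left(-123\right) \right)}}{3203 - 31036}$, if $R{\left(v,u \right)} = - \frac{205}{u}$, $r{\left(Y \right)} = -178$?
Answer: $- \frac{529}{83499} \approx -0.0063354$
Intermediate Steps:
$G = - \frac{1}{54}$ ($G = \frac{2}{-3 - 105} = \frac{2}{-108} = 2 \left(- \frac{1}{108}\right) = - \frac{1}{54} \approx -0.018519$)
$y = 178$ ($y = \left(-1\right) \left(-178\right) = 178$)
$\frac{y + R{\left(-179,\left(-1\right) \left(-123\right) \right)}}{3203 - 31036} = \frac{178 - \frac{205}{\left(-1\right) \left(-123\right)}}{3203 - 31036} = \frac{178 - \frac{205}{123}}{-27833} = \left(178 - \frac{5}{3}\right) \left(- \frac{1}{27833}\right) = \frac{529}{3} \left(- \frac{1}{27833}\right) = - \frac{529}{83499}$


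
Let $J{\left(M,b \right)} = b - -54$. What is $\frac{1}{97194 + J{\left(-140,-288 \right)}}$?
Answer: $\frac{1}{96960} \approx 1.0314 \cdot 10^{-5}$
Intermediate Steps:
$J{\left(M,b \right)} = 54 + b$ ($J{\left(M,b \right)} = b + 54 = 54 + b$)
$\frac{1}{97194 + J{\left(-140,-288 \right)}} = \frac{1}{97194 + \left(54 - 288\right)} = \frac{1}{97194 - 234} = \frac{1}{96960}$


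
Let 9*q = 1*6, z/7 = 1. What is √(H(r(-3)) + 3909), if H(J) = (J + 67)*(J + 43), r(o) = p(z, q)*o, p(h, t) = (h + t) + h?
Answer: √3886 ≈ 62.338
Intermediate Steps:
z = 7 (z = 7*1 = 7)
q = ⅔ (q = (1*6)/9 = (⅑)*6 = ⅔ ≈ 0.66667)
p(h, t) = t + 2*h
r(o) = 44*o/3 (r(o) = (⅔ + 2*7)*o = (⅔ + 14)*o = 44*o/3)
H(J) = (43 + J)*(67 + J) (H(J) = (67 + J)*(43 + J) = (43 + J)*(67 + J))
√(H(r(-3)) + 3909) = √((2881 + ((44/3)*(-3))² + 110*((44/3)*(-3))) + 3909) = √((2881 + (-44)² + 110*(-44)) + 3909) = √((2881 + 1936 - 4840) + 3909) = √(-23 + 3909) = √3886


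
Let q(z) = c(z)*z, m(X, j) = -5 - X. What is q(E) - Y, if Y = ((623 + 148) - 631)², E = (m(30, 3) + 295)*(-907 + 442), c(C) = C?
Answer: 14616790400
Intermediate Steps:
E = -120900 (E = ((-5 - 1*30) + 295)*(-907 + 442) = ((-5 - 30) + 295)*(-465) = (-35 + 295)*(-465) = 260*(-465) = -120900)
q(z) = z² (q(z) = z*z = z²)
Y = 19600 (Y = (771 - 631)² = 140² = 19600)
q(E) - Y = (-120900)² - 1*19600 = 14616810000 - 19600 = 14616790400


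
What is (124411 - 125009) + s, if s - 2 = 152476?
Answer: 151880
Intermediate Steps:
s = 152478 (s = 2 + 152476 = 152478)
(124411 - 125009) + s = (124411 - 125009) + 152478 = -598 + 152478 = 151880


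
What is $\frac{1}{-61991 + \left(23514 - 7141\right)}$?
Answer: $- \frac{1}{45618} \approx -2.1921 \cdot 10^{-5}$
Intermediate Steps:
$\frac{1}{-61991 + \left(23514 - 7141\right)} = \frac{1}{-61991 + 16373} = \frac{1}{-45618} = - \frac{1}{45618}$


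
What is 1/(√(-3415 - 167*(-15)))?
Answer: -I*√910/910 ≈ -0.03315*I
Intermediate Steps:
1/(√(-3415 - 167*(-15))) = 1/(√(-3415 + 2505)) = 1/(√(-910)) = 1/(I*√910) = -I*√910/910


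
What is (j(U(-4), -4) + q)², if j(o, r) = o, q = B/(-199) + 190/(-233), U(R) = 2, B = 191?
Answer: 108597241/2149898689 ≈ 0.050513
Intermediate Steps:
q = -82313/46367 (q = 191/(-199) + 190/(-233) = 191*(-1/199) + 190*(-1/233) = -191/199 - 190/233 = -82313/46367 ≈ -1.7752)
(j(U(-4), -4) + q)² = (2 - 82313/46367)² = (10421/46367)² = 108597241/2149898689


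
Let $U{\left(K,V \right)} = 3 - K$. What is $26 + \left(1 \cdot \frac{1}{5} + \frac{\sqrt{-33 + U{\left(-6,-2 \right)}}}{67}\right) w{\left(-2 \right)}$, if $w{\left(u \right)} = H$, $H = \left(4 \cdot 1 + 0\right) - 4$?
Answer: $26$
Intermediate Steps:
$H = 0$ ($H = \left(4 + 0\right) - 4 = 4 - 4 = 0$)
$w{\left(u \right)} = 0$
$26 + \left(1 \cdot \frac{1}{5} + \frac{\sqrt{-33 + U{\left(-6,-2 \right)}}}{67}\right) w{\left(-2 \right)} = 26 + \left(1 \cdot \frac{1}{5} + \frac{\sqrt{-33 + \left(3 - -6\right)}}{67}\right) 0 = 26 + \left(1 \cdot \frac{1}{5} + \sqrt{-33 + \left(3 + 6\right)} \frac{1}{67}\right) 0 = 26 + \left(\frac{1}{5} + \sqrt{-33 + 9} \cdot \frac{1}{67}\right) 0 = 26 + \left(\frac{1}{5} + \sqrt{-24} \cdot \frac{1}{67}\right) 0 = 26 + \left(\frac{1}{5} + 2 i \sqrt{6} \cdot \frac{1}{67}\right) 0 = 26 + \left(\frac{1}{5} + \frac{2 i \sqrt{6}}{67}\right) 0 = 26 + 0 = 26$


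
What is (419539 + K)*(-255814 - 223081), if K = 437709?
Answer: -410531780960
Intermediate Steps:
(419539 + K)*(-255814 - 223081) = (419539 + 437709)*(-255814 - 223081) = 857248*(-478895) = -410531780960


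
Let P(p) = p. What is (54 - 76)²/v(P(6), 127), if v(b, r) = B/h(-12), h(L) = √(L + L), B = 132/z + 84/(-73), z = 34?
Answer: 600644*I*√6/1695 ≈ 868.01*I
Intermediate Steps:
B = 3390/1241 (B = 132/34 + 84/(-73) = 132*(1/34) + 84*(-1/73) = 66/17 - 84/73 = 3390/1241 ≈ 2.7317)
h(L) = √2*√L (h(L) = √(2*L) = √2*√L)
v(b, r) = -565*I*√6/2482 (v(b, r) = 3390/(1241*((√2*√(-12)))) = 3390/(1241*((√2*(2*I*√3)))) = 3390/(1241*((2*I*√6))) = 3390*(-I*√6/12)/1241 = -565*I*√6/2482)
(54 - 76)²/v(P(6), 127) = (54 - 76)²/((-565*I*√6/2482)) = (-22)²*(1241*I*√6/1695) = 484*(1241*I*√6/1695) = 600644*I*√6/1695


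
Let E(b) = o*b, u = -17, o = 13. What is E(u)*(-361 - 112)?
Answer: 104533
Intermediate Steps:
E(b) = 13*b
E(u)*(-361 - 112) = (13*(-17))*(-361 - 112) = -221*(-473) = 104533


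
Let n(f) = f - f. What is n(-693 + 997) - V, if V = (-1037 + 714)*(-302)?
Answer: -97546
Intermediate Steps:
V = 97546 (V = -323*(-302) = 97546)
n(f) = 0
n(-693 + 997) - V = 0 - 1*97546 = 0 - 97546 = -97546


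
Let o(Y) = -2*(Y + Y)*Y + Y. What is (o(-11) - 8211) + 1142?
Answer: -7564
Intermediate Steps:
o(Y) = Y - 4*Y² (o(Y) = -2*2*Y*Y + Y = -4*Y² + Y = Y - 4*Y²)
(o(-11) - 8211) + 1142 = (-11*(1 - 4*(-11)) - 8211) + 1142 = (-11*(1 + 44) - 8211) + 1142 = (-11*45 - 8211) + 1142 = (-495 - 8211) + 1142 = -8706 + 1142 = -7564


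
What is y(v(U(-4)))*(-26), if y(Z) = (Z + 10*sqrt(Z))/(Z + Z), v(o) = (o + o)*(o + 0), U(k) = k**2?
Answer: -13 - 65*sqrt(2)/16 ≈ -18.745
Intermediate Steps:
v(o) = 2*o**2 (v(o) = (2*o)*o = 2*o**2)
y(Z) = (Z + 10*sqrt(Z))/(2*Z) (y(Z) = (Z + 10*sqrt(Z))/((2*Z)) = (Z + 10*sqrt(Z))*(1/(2*Z)) = (Z + 10*sqrt(Z))/(2*Z))
y(v(U(-4)))*(-26) = (1/2 + 5/sqrt(2*((-4)**2)**2))*(-26) = (1/2 + 5/sqrt(2*16**2))*(-26) = (1/2 + 5/sqrt(2*256))*(-26) = (1/2 + 5/sqrt(512))*(-26) = (1/2 + 5*(sqrt(2)/32))*(-26) = (1/2 + 5*sqrt(2)/32)*(-26) = -13 - 65*sqrt(2)/16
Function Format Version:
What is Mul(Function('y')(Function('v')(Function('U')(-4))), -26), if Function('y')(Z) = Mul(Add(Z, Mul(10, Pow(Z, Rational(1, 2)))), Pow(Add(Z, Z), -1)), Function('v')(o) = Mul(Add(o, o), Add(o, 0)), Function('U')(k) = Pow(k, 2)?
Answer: Add(-13, Mul(Rational(-65, 16), Pow(2, Rational(1, 2)))) ≈ -18.745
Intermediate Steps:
Function('v')(o) = Mul(2, Pow(o, 2)) (Function('v')(o) = Mul(Mul(2, o), o) = Mul(2, Pow(o, 2)))
Function('y')(Z) = Mul(Rational(1, 2), Pow(Z, -1), Add(Z, Mul(10, Pow(Z, Rational(1, 2))))) (Function('y')(Z) = Mul(Add(Z, Mul(10, Pow(Z, Rational(1, 2)))), Pow(Mul(2, Z), -1)) = Mul(Add(Z, Mul(10, Pow(Z, Rational(1, 2)))), Mul(Rational(1, 2), Pow(Z, -1))) = Mul(Rational(1, 2), Pow(Z, -1), Add(Z, Mul(10, Pow(Z, Rational(1, 2))))))
Mul(Function('y')(Function('v')(Function('U')(-4))), -26) = Mul(Add(Rational(1, 2), Mul(5, Pow(Mul(2, Pow(Pow(-4, 2), 2)), Rational(-1, 2)))), -26) = Mul(Add(Rational(1, 2), Mul(5, Pow(Mul(2, Pow(16, 2)), Rational(-1, 2)))), -26) = Mul(Add(Rational(1, 2), Mul(5, Pow(Mul(2, 256), Rational(-1, 2)))), -26) = Mul(Add(Rational(1, 2), Mul(5, Pow(512, Rational(-1, 2)))), -26) = Mul(Add(Rational(1, 2), Mul(5, Mul(Rational(1, 32), Pow(2, Rational(1, 2))))), -26) = Mul(Add(Rational(1, 2), Mul(Rational(5, 32), Pow(2, Rational(1, 2)))), -26) = Add(-13, Mul(Rational(-65, 16), Pow(2, Rational(1, 2))))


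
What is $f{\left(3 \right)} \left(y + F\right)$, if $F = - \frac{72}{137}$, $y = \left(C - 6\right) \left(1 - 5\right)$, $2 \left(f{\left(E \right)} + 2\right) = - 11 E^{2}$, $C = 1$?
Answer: $- \frac{137402}{137} \approx -1002.9$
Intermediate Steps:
$f{\left(E \right)} = -2 - \frac{11 E^{2}}{2}$ ($f{\left(E \right)} = -2 + \frac{\left(-11\right) E^{2}}{2} = -2 - \frac{11 E^{2}}{2}$)
$y = 20$ ($y = \left(1 - 6\right) \left(1 - 5\right) = \left(-5\right) \left(-4\right) = 20$)
$F = - \frac{72}{137}$ ($F = \left(-72\right) \frac{1}{137} = - \frac{72}{137} \approx -0.52555$)
$f{\left(3 \right)} \left(y + F\right) = \left(-2 - \frac{11 \cdot 3^{2}}{2}\right) \left(20 - \frac{72}{137}\right) = \left(-2 - \frac{99}{2}\right) \frac{2668}{137} = \left(- \frac{103}{2}\right) \frac{2668}{137} = - \frac{137402}{137}$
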